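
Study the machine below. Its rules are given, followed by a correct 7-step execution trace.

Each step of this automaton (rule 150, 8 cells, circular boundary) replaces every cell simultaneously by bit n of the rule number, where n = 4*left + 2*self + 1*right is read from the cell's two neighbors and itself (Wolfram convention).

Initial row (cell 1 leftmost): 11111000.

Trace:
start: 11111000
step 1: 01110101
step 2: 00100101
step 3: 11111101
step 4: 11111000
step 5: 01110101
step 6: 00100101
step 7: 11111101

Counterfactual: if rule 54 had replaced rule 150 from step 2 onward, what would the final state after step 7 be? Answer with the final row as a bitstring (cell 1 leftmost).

(re-executing steps 2..7 under rule 54; state before step 2: 01110101)
step 2: 10001111
step 3: 01010000
step 4: 11111000
step 5: 00000101
step 6: 10001111
step 7: 01010000

01010000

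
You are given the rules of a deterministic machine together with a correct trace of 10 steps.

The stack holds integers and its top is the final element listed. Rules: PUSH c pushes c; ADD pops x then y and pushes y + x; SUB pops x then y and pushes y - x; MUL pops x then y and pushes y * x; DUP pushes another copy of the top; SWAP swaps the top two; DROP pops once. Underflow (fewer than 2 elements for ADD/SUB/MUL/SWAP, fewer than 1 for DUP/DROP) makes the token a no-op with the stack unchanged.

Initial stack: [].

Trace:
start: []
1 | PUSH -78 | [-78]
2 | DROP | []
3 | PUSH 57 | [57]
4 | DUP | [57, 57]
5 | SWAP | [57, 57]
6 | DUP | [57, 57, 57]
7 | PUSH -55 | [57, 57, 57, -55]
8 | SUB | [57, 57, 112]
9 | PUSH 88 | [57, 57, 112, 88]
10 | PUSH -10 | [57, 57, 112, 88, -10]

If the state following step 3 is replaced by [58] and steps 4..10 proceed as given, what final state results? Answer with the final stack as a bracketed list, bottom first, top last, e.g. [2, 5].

state after step 3 := [58]
4 | DUP | [58, 58]
5 | SWAP | [58, 58]
6 | DUP | [58, 58, 58]
7 | PUSH -55 | [58, 58, 58, -55]
8 | SUB | [58, 58, 113]
9 | PUSH 88 | [58, 58, 113, 88]
10 | PUSH -10 | [58, 58, 113, 88, -10]

[58, 58, 113, 88, -10]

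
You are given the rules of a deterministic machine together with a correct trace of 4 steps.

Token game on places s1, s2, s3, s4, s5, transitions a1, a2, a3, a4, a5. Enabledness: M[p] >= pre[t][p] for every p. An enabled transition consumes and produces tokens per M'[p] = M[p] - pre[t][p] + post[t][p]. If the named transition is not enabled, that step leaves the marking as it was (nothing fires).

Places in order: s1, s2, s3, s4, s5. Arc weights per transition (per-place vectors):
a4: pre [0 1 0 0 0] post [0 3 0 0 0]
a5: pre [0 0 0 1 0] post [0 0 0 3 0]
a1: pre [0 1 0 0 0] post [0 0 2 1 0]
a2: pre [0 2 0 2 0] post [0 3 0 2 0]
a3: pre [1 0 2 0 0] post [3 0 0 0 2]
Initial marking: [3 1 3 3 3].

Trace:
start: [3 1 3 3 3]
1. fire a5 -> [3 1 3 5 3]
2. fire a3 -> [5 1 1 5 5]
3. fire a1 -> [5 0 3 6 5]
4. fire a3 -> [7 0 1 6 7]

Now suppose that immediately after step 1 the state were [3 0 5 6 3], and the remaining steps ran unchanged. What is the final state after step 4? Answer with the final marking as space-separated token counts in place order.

7 0 1 6 7

state after step 1 := [3 0 5 6 3]
2. fire a3 -> [5 0 3 6 5]
3. fire a1 -> [5 0 3 6 5]
4. fire a3 -> [7 0 1 6 7]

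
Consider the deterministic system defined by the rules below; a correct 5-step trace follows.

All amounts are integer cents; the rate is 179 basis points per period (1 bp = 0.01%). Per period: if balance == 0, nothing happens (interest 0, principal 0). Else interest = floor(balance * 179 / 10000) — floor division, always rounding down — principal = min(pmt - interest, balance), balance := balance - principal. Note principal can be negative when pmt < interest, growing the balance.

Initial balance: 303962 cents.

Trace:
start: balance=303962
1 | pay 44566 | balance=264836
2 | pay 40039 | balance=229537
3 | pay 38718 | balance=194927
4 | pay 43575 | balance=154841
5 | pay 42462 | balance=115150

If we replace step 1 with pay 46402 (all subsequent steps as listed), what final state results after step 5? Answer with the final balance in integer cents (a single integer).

113179

(re-executing from step 1 with the substitution; state before step 1: balance=303962)
1 | pay 46402 | balance=263000
2 | pay 40039 | balance=227668
3 | pay 38718 | balance=193025
4 | pay 43575 | balance=152905
5 | pay 42462 | balance=113179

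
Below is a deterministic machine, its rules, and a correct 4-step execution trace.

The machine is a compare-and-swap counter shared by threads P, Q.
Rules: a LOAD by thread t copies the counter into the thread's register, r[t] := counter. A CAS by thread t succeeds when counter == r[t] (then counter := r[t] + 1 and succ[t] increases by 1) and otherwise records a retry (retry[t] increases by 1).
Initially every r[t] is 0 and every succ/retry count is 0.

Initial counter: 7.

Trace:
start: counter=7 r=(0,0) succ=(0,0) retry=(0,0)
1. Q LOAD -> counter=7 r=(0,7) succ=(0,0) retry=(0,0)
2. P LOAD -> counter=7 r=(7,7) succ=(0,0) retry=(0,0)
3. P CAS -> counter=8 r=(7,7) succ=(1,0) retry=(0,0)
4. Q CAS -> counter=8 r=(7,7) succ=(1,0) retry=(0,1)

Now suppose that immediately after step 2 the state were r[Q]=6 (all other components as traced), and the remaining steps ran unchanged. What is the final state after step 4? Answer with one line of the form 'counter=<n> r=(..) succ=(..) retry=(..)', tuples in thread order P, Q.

counter=8 r=(7,6) succ=(1,0) retry=(0,1)

state after step 2 := counter=7 r=(7,6) succ=(0,0) retry=(0,0)
3. P CAS -> counter=8 r=(7,6) succ=(1,0) retry=(0,0)
4. Q CAS -> counter=8 r=(7,6) succ=(1,0) retry=(0,1)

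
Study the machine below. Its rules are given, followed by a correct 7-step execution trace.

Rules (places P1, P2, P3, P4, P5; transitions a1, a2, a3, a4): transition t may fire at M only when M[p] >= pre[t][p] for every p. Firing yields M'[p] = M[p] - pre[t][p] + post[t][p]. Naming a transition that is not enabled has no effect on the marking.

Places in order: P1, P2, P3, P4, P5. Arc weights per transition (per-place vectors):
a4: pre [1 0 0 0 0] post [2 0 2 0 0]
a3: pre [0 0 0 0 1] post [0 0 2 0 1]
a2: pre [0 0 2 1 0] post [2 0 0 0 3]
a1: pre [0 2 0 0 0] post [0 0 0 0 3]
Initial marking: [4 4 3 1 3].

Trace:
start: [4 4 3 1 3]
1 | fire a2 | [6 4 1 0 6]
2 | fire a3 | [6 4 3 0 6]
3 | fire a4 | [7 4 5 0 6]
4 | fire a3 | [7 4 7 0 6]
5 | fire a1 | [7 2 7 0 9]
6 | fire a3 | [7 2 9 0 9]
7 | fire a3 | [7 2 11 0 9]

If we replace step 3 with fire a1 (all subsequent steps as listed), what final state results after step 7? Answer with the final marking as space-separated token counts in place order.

6 0 9 0 12

(re-executing from step 3 with the substitution; state before step 3: [6 4 3 0 6])
3 | fire a1 | [6 2 3 0 9]
4 | fire a3 | [6 2 5 0 9]
5 | fire a1 | [6 0 5 0 12]
6 | fire a3 | [6 0 7 0 12]
7 | fire a3 | [6 0 9 0 12]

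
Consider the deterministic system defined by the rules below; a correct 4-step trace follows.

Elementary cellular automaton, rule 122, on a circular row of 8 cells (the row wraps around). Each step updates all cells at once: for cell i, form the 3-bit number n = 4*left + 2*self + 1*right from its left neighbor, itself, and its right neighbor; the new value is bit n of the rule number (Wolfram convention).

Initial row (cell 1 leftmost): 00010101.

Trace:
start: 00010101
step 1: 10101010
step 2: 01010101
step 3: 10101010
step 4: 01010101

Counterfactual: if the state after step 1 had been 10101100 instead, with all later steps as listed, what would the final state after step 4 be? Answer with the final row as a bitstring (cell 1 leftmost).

11111011

state after step 1 := 10101100
step 2: 01011111
step 3: 10110001
step 4: 11111011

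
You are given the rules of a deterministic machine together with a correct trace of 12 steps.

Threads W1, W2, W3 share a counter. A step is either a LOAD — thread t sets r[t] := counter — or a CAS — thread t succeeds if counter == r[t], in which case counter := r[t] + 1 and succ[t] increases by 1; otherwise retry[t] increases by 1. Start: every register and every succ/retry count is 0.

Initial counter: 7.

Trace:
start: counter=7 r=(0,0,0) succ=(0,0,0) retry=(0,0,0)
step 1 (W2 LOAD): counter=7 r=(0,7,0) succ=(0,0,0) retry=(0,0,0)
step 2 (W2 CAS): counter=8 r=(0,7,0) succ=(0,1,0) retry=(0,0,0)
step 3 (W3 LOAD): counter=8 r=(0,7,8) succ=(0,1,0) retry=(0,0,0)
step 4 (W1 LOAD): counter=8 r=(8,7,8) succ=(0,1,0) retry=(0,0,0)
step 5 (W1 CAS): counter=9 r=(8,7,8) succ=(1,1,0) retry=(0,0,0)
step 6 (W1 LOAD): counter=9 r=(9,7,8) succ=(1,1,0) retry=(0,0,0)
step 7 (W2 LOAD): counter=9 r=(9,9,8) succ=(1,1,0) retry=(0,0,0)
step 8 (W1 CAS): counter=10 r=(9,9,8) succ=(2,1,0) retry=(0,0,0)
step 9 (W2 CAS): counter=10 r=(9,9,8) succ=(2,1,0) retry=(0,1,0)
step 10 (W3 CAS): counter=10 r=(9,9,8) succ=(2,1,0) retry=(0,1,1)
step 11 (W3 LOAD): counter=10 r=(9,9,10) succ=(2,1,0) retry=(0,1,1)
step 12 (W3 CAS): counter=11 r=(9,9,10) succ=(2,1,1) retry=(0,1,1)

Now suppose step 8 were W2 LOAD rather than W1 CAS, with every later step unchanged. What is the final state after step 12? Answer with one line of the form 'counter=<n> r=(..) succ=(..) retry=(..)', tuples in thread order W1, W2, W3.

counter=11 r=(9,9,10) succ=(1,2,1) retry=(0,0,1)

(re-executing from step 8 with the substitution; state before step 8: counter=9 r=(9,9,8) succ=(1,1,0) retry=(0,0,0))
step 8 (W2 LOAD): counter=9 r=(9,9,8) succ=(1,1,0) retry=(0,0,0)
step 9 (W2 CAS): counter=10 r=(9,9,8) succ=(1,2,0) retry=(0,0,0)
step 10 (W3 CAS): counter=10 r=(9,9,8) succ=(1,2,0) retry=(0,0,1)
step 11 (W3 LOAD): counter=10 r=(9,9,10) succ=(1,2,0) retry=(0,0,1)
step 12 (W3 CAS): counter=11 r=(9,9,10) succ=(1,2,1) retry=(0,0,1)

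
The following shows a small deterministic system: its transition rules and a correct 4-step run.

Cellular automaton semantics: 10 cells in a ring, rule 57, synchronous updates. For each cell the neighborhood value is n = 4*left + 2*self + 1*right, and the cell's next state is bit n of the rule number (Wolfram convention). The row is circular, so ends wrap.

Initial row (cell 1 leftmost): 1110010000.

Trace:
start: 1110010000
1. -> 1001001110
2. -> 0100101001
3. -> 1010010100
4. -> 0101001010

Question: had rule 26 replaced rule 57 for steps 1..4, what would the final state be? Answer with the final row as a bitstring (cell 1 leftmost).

(re-executing steps 1..4 under rule 26; state before step 1: 1110010000)
1. -> 1001101001
2. -> 0111000111
3. -> 0100101100
4. -> 1011001010

1011001010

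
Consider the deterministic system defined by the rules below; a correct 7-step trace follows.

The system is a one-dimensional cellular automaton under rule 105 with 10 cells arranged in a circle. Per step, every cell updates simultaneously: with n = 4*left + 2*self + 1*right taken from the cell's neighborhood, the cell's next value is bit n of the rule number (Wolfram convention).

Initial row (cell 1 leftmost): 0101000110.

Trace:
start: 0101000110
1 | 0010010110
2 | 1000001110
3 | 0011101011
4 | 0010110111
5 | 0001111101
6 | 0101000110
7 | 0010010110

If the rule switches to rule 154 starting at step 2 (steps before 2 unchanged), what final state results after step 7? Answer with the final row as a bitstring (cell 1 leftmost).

0110000001

(re-executing steps 2..7 under rule 154; state before step 2: 0010010110)
2 | 0101100101
3 | 0001011000
4 | 0010010100
5 | 0101100010
6 | 1001010101
7 | 0110000001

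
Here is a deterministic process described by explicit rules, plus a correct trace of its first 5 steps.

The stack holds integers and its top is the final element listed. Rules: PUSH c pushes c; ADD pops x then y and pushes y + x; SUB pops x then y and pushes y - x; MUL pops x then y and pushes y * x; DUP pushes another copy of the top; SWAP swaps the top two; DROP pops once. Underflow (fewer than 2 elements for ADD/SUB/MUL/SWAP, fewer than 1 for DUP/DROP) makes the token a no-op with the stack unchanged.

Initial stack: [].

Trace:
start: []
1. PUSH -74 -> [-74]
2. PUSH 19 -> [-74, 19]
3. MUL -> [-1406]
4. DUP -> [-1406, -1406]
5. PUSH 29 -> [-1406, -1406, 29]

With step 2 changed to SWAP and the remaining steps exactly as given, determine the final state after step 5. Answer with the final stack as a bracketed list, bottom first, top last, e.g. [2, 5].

(re-executing from step 2 with the substitution; state before step 2: [-74])
2. SWAP -> [-74]
3. MUL -> [-74]
4. DUP -> [-74, -74]
5. PUSH 29 -> [-74, -74, 29]

[-74, -74, 29]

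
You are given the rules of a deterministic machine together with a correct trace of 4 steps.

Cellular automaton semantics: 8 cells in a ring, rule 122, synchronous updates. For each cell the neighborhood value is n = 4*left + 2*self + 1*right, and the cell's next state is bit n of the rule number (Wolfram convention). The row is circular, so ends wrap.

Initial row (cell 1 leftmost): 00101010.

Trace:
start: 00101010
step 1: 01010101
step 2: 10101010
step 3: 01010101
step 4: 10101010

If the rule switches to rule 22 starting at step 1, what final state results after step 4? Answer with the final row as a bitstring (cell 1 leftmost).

(re-executing steps 1..4 under rule 22; state before step 1: 00101010)
step 1: 01101011
step 2: 00001000
step 3: 00011100
step 4: 00100010

00100010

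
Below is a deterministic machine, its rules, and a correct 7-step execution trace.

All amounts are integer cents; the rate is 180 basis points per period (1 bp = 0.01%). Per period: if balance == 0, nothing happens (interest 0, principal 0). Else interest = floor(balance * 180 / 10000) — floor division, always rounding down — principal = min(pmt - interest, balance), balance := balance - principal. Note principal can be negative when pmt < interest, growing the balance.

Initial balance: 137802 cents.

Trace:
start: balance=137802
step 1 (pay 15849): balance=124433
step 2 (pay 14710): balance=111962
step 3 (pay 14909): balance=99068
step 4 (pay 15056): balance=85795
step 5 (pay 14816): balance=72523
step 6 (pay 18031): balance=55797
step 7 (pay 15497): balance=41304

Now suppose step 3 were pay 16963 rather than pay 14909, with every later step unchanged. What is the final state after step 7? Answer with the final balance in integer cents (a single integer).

(re-executing from step 3 with the substitution; state before step 3: balance=111962)
step 3 (pay 16963): balance=97014
step 4 (pay 15056): balance=83704
step 5 (pay 14816): balance=70394
step 6 (pay 18031): balance=53630
step 7 (pay 15497): balance=39098

39098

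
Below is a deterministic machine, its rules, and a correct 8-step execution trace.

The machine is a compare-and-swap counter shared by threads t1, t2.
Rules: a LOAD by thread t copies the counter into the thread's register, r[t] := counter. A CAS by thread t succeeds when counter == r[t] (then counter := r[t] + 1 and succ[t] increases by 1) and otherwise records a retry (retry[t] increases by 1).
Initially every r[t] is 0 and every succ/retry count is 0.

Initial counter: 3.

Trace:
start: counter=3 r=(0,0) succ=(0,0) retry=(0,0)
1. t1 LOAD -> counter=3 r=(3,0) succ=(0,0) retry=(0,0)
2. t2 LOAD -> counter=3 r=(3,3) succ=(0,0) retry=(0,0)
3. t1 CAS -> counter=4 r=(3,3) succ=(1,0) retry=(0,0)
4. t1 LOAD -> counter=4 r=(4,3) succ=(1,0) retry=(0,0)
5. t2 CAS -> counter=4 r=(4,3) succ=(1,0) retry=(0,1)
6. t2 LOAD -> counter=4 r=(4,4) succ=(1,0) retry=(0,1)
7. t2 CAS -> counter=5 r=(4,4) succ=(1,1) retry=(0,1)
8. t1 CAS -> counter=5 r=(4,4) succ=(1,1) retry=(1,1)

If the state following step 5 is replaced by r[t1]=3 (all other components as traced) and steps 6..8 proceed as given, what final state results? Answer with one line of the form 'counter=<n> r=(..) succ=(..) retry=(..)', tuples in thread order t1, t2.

state after step 5 := counter=4 r=(3,3) succ=(1,0) retry=(0,1)
6. t2 LOAD -> counter=4 r=(3,4) succ=(1,0) retry=(0,1)
7. t2 CAS -> counter=5 r=(3,4) succ=(1,1) retry=(0,1)
8. t1 CAS -> counter=5 r=(3,4) succ=(1,1) retry=(1,1)

counter=5 r=(3,4) succ=(1,1) retry=(1,1)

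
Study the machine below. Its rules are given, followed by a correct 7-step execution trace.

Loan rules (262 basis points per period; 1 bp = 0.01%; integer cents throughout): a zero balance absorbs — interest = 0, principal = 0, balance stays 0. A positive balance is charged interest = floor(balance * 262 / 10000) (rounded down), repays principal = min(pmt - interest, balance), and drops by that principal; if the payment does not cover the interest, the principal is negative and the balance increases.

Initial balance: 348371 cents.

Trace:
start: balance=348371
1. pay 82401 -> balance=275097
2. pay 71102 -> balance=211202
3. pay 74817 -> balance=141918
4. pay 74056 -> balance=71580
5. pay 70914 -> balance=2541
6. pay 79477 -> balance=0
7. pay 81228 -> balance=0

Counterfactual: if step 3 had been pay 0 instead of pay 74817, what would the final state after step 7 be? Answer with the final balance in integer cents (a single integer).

(re-executing from step 3 with the substitution; state before step 3: balance=211202)
3. pay 0 -> balance=216735
4. pay 74056 -> balance=148357
5. pay 70914 -> balance=81329
6. pay 79477 -> balance=3982
7. pay 81228 -> balance=0

0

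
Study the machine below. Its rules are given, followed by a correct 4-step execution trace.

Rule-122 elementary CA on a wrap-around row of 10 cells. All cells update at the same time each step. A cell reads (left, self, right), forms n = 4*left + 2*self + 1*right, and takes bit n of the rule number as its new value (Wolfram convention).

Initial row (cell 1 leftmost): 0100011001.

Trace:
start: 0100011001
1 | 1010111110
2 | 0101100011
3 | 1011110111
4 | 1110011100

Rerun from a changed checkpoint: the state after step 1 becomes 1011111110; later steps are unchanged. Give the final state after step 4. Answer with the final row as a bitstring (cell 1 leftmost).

0001101100

state after step 1 := 1011111110
2 | 0110000011
3 | 1111000111
4 | 0001101100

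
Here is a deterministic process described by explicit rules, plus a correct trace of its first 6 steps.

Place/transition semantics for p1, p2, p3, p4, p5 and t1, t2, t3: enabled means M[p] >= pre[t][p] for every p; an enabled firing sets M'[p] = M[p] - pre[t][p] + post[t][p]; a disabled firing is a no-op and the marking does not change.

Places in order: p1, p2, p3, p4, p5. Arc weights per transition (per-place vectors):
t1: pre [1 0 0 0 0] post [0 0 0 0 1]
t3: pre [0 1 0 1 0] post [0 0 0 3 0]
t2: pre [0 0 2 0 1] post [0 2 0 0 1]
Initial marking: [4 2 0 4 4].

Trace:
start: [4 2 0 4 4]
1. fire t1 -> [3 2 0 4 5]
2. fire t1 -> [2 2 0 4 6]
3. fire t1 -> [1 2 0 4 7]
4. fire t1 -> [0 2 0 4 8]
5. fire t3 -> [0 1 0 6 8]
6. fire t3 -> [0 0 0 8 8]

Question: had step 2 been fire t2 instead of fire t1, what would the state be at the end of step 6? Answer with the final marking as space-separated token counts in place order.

1 0 0 8 7

(re-executing from step 2 with the substitution; state before step 2: [3 2 0 4 5])
2. fire t2 -> [3 2 0 4 5]
3. fire t1 -> [2 2 0 4 6]
4. fire t1 -> [1 2 0 4 7]
5. fire t3 -> [1 1 0 6 7]
6. fire t3 -> [1 0 0 8 7]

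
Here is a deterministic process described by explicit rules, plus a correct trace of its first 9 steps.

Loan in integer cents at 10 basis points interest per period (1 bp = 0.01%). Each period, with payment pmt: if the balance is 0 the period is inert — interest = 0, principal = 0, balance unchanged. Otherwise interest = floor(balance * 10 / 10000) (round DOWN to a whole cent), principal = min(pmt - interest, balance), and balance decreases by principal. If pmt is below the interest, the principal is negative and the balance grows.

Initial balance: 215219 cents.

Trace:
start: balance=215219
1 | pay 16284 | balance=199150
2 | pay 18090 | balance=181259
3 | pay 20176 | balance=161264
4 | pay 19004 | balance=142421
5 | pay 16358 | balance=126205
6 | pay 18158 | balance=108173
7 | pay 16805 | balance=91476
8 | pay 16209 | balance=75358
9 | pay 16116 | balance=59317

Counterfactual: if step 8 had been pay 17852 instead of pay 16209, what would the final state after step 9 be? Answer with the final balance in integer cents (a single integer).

57672

(re-executing from step 8 with the substitution; state before step 8: balance=91476)
8 | pay 17852 | balance=73715
9 | pay 16116 | balance=57672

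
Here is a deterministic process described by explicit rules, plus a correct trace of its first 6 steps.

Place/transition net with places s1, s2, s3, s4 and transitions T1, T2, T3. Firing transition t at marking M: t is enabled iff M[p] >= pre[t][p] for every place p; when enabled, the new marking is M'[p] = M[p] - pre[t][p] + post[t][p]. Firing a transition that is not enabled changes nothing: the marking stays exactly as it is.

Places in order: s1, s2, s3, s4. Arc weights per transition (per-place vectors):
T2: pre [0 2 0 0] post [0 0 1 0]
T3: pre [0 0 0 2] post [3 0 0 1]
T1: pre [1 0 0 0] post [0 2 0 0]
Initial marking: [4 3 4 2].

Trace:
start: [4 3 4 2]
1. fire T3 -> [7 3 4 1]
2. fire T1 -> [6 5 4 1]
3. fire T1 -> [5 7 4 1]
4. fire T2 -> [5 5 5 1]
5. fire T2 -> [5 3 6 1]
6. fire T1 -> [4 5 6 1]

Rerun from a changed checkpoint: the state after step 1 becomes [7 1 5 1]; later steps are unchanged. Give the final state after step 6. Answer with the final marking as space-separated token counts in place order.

4 3 7 1

state after step 1 := [7 1 5 1]
2. fire T1 -> [6 3 5 1]
3. fire T1 -> [5 5 5 1]
4. fire T2 -> [5 3 6 1]
5. fire T2 -> [5 1 7 1]
6. fire T1 -> [4 3 7 1]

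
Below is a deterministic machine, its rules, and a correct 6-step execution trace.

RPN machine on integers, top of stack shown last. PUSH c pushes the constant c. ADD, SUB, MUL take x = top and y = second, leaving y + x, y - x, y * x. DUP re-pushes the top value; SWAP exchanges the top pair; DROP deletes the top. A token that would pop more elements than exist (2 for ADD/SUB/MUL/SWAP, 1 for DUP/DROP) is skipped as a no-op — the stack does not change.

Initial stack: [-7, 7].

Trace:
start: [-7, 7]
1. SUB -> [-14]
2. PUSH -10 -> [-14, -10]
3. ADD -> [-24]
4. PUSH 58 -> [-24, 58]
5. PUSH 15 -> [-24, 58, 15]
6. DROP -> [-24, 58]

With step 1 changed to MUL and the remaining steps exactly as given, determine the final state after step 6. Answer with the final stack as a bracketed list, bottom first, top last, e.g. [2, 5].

(re-executing from step 1 with the substitution; state before step 1: [-7, 7])
1. MUL -> [-49]
2. PUSH -10 -> [-49, -10]
3. ADD -> [-59]
4. PUSH 58 -> [-59, 58]
5. PUSH 15 -> [-59, 58, 15]
6. DROP -> [-59, 58]

[-59, 58]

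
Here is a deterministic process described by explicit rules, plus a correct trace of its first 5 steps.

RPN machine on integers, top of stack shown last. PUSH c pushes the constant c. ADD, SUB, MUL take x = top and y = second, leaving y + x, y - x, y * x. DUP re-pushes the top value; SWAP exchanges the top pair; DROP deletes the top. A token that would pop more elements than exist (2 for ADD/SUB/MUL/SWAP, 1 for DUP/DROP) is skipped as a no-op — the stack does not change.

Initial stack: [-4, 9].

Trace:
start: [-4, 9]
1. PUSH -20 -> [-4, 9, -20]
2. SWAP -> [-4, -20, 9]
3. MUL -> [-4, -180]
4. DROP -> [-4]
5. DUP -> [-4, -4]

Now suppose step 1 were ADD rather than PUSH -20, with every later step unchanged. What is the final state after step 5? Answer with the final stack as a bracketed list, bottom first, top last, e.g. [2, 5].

(re-executing from step 1 with the substitution; state before step 1: [-4, 9])
1. ADD -> [5]
2. SWAP -> [5]
3. MUL -> [5]
4. DROP -> []
5. DUP -> []

[]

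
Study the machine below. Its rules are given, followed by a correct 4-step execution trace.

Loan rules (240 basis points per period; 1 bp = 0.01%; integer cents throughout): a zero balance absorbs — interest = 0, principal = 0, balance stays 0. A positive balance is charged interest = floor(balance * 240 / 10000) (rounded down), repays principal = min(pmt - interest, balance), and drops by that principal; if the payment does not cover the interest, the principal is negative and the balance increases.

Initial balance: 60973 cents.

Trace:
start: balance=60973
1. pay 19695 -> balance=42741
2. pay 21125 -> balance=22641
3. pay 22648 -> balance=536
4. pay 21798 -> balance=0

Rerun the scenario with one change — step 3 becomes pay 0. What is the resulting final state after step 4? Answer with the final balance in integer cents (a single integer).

(re-executing from step 3 with the substitution; state before step 3: balance=22641)
3. pay 0 -> balance=23184
4. pay 21798 -> balance=1942

1942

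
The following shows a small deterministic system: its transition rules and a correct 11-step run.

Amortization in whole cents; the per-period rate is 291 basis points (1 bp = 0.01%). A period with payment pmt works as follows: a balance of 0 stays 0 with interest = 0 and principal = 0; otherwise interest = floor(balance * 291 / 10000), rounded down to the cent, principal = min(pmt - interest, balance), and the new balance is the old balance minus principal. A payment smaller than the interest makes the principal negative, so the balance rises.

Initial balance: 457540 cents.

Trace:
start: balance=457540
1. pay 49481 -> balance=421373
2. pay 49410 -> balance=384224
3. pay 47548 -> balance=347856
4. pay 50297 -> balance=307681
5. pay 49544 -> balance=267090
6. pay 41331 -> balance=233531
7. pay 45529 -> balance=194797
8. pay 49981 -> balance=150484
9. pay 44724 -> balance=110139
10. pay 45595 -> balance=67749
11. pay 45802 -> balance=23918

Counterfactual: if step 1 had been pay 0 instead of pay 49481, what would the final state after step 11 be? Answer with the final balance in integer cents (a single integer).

89837

(re-executing from step 1 with the substitution; state before step 1: balance=457540)
1. pay 0 -> balance=470854
2. pay 49410 -> balance=435145
3. pay 47548 -> balance=400259
4. pay 50297 -> balance=361609
5. pay 49544 -> balance=322587
6. pay 41331 -> balance=290643
7. pay 45529 -> balance=253571
8. pay 49981 -> balance=210968
9. pay 44724 -> balance=172383
10. pay 45595 -> balance=131804
11. pay 45802 -> balance=89837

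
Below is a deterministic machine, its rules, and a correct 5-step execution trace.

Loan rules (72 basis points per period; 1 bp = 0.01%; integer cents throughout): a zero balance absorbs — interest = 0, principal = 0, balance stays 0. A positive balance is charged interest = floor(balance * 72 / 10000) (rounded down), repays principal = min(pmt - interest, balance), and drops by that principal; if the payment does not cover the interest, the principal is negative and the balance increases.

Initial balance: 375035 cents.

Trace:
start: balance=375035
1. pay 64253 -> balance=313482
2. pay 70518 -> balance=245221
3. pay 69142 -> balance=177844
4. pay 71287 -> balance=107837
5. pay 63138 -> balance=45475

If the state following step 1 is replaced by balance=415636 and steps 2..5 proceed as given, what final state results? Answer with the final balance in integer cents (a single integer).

state after step 1 := balance=415636
2. pay 70518 -> balance=348110
3. pay 69142 -> balance=281474
4. pay 71287 -> balance=212213
5. pay 63138 -> balance=150602

150602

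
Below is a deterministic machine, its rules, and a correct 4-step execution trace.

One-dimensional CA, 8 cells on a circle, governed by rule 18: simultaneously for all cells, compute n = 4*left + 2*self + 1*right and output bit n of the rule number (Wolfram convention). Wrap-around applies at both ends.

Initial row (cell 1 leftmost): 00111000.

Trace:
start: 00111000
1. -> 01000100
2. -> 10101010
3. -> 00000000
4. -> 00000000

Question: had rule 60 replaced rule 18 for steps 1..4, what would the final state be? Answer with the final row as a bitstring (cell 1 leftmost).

(re-executing steps 1..4 under rule 60; state before step 1: 00111000)
1. -> 00100100
2. -> 00110110
3. -> 00101101
4. -> 10111011

10111011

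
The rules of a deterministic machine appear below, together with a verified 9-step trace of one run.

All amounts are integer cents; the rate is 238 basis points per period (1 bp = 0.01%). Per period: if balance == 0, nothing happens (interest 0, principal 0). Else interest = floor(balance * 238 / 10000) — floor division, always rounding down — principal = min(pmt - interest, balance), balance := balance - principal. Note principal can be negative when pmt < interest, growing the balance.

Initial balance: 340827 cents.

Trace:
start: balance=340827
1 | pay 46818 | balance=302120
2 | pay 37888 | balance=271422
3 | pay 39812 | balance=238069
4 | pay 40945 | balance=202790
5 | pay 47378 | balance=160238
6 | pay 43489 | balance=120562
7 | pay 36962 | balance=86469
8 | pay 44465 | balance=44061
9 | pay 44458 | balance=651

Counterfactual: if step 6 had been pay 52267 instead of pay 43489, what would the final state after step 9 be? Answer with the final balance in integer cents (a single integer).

0

(re-executing from step 6 with the substitution; state before step 6: balance=160238)
6 | pay 52267 | balance=111784
7 | pay 36962 | balance=77482
8 | pay 44465 | balance=34861
9 | pay 44458 | balance=0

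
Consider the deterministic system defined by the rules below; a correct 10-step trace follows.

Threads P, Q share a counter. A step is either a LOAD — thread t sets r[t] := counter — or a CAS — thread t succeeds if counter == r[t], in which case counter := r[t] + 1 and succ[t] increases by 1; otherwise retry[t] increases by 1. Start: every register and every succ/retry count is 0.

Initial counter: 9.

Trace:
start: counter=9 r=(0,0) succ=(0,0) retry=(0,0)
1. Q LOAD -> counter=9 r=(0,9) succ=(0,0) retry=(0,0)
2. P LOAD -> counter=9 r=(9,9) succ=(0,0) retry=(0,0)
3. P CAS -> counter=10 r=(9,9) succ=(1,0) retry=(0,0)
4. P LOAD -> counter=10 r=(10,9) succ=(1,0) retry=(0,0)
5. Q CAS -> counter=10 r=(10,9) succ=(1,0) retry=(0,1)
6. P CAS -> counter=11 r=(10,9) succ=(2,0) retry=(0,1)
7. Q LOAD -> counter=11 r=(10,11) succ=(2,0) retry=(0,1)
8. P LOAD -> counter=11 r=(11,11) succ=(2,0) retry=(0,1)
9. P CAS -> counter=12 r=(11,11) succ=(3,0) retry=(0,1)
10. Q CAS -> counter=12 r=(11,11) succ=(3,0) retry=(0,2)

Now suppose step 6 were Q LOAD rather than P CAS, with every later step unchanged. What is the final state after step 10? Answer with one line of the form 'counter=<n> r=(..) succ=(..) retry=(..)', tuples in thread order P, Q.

counter=11 r=(10,10) succ=(2,0) retry=(0,2)

(re-executing from step 6 with the substitution; state before step 6: counter=10 r=(10,9) succ=(1,0) retry=(0,1))
6. Q LOAD -> counter=10 r=(10,10) succ=(1,0) retry=(0,1)
7. Q LOAD -> counter=10 r=(10,10) succ=(1,0) retry=(0,1)
8. P LOAD -> counter=10 r=(10,10) succ=(1,0) retry=(0,1)
9. P CAS -> counter=11 r=(10,10) succ=(2,0) retry=(0,1)
10. Q CAS -> counter=11 r=(10,10) succ=(2,0) retry=(0,2)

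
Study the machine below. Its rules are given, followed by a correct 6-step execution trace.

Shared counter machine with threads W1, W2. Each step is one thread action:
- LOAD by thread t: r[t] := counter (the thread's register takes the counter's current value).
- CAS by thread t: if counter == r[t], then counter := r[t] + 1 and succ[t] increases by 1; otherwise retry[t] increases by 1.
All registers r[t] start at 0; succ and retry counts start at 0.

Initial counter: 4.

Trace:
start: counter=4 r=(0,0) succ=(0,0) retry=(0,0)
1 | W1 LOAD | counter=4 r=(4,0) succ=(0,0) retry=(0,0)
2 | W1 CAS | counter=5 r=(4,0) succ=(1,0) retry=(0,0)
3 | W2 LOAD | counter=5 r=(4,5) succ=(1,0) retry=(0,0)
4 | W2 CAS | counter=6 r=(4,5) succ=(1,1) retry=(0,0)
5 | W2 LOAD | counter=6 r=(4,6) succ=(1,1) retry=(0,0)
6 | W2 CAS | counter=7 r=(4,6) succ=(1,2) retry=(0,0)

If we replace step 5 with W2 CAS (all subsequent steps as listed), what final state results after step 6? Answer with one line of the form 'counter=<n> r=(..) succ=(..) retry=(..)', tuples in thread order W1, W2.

(re-executing from step 5 with the substitution; state before step 5: counter=6 r=(4,5) succ=(1,1) retry=(0,0))
5 | W2 CAS | counter=6 r=(4,5) succ=(1,1) retry=(0,1)
6 | W2 CAS | counter=6 r=(4,5) succ=(1,1) retry=(0,2)

counter=6 r=(4,5) succ=(1,1) retry=(0,2)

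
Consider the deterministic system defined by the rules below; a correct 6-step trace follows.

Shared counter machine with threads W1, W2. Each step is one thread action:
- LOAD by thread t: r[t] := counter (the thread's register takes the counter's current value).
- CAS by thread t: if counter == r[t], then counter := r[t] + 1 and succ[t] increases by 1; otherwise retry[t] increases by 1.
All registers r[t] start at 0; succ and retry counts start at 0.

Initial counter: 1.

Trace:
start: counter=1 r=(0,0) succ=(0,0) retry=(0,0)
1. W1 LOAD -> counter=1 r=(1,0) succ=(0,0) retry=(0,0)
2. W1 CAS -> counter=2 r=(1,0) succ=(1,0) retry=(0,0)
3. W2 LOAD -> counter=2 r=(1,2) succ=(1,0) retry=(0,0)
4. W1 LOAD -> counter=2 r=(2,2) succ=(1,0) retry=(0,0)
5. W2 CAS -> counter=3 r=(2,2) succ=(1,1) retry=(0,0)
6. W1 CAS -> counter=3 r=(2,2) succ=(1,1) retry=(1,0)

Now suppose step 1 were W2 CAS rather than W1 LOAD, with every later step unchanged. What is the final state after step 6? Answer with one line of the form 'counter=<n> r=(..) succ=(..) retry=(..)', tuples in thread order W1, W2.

counter=2 r=(1,1) succ=(0,1) retry=(2,1)

(re-executing from step 1 with the substitution; state before step 1: counter=1 r=(0,0) succ=(0,0) retry=(0,0))
1. W2 CAS -> counter=1 r=(0,0) succ=(0,0) retry=(0,1)
2. W1 CAS -> counter=1 r=(0,0) succ=(0,0) retry=(1,1)
3. W2 LOAD -> counter=1 r=(0,1) succ=(0,0) retry=(1,1)
4. W1 LOAD -> counter=1 r=(1,1) succ=(0,0) retry=(1,1)
5. W2 CAS -> counter=2 r=(1,1) succ=(0,1) retry=(1,1)
6. W1 CAS -> counter=2 r=(1,1) succ=(0,1) retry=(2,1)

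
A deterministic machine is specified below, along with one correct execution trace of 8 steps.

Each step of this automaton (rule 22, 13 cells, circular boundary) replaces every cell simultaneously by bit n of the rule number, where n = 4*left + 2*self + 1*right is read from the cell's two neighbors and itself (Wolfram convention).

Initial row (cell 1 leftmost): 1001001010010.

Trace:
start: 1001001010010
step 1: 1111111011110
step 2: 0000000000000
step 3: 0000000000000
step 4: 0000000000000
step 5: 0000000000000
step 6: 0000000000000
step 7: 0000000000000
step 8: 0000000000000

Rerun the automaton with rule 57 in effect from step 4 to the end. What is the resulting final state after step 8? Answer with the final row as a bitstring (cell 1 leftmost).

(re-executing steps 4..8 under rule 57; state before step 4: 0000000000000)
step 4: 1111111111111
step 5: 0000000000000
step 6: 1111111111111
step 7: 0000000000000
step 8: 1111111111111

1111111111111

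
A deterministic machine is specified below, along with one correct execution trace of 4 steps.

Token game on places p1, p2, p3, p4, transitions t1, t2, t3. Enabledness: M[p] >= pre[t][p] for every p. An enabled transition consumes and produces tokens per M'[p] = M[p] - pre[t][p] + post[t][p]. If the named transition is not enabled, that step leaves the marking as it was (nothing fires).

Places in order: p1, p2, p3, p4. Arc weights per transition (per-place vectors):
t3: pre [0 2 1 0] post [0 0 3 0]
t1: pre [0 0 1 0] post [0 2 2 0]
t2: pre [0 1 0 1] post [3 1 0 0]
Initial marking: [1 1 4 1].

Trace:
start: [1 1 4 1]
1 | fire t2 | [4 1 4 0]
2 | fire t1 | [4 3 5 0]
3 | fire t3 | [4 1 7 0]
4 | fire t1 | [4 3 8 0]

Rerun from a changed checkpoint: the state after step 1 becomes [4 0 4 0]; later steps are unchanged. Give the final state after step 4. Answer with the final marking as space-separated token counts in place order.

state after step 1 := [4 0 4 0]
2 | fire t1 | [4 2 5 0]
3 | fire t3 | [4 0 7 0]
4 | fire t1 | [4 2 8 0]

4 2 8 0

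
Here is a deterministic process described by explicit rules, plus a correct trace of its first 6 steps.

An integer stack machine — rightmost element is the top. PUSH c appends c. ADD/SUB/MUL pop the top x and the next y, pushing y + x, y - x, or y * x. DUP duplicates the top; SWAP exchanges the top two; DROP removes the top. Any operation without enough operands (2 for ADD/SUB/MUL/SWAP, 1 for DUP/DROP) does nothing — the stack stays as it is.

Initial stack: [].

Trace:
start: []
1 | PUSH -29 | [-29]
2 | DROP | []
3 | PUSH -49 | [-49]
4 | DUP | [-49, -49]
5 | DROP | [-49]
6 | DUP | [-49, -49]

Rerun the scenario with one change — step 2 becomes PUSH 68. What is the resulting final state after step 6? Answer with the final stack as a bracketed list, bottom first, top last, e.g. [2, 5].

[-29, 68, -49, -49]

(re-executing from step 2 with the substitution; state before step 2: [-29])
2 | PUSH 68 | [-29, 68]
3 | PUSH -49 | [-29, 68, -49]
4 | DUP | [-29, 68, -49, -49]
5 | DROP | [-29, 68, -49]
6 | DUP | [-29, 68, -49, -49]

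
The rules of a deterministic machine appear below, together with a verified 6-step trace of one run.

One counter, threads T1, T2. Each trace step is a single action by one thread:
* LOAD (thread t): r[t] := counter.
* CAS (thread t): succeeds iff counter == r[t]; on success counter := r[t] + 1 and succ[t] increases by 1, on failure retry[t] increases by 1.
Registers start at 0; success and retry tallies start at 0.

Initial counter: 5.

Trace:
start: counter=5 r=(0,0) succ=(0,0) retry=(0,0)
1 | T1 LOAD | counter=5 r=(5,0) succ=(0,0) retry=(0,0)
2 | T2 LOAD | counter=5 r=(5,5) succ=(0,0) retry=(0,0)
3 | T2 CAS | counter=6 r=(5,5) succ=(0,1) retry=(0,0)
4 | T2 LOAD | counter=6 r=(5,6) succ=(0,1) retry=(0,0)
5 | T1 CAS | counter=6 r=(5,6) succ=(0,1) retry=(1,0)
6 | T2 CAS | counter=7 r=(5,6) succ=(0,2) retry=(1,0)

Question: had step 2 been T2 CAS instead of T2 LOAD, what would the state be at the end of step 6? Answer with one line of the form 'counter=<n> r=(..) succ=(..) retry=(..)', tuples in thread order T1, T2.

counter=6 r=(5,5) succ=(1,0) retry=(0,3)

(re-executing from step 2 with the substitution; state before step 2: counter=5 r=(5,0) succ=(0,0) retry=(0,0))
2 | T2 CAS | counter=5 r=(5,0) succ=(0,0) retry=(0,1)
3 | T2 CAS | counter=5 r=(5,0) succ=(0,0) retry=(0,2)
4 | T2 LOAD | counter=5 r=(5,5) succ=(0,0) retry=(0,2)
5 | T1 CAS | counter=6 r=(5,5) succ=(1,0) retry=(0,2)
6 | T2 CAS | counter=6 r=(5,5) succ=(1,0) retry=(0,3)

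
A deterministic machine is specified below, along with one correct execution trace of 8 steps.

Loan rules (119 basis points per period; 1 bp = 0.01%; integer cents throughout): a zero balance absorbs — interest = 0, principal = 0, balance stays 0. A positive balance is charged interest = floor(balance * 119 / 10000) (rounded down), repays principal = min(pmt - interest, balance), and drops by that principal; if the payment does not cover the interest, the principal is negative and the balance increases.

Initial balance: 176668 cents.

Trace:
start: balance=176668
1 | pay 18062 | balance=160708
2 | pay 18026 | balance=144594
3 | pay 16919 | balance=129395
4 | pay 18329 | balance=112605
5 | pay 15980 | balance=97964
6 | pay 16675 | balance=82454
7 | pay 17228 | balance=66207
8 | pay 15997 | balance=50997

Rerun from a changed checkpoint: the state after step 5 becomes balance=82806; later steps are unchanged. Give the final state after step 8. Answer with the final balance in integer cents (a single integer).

state after step 5 := balance=82806
6 | pay 16675 | balance=67116
7 | pay 17228 | balance=50686
8 | pay 15997 | balance=35292

35292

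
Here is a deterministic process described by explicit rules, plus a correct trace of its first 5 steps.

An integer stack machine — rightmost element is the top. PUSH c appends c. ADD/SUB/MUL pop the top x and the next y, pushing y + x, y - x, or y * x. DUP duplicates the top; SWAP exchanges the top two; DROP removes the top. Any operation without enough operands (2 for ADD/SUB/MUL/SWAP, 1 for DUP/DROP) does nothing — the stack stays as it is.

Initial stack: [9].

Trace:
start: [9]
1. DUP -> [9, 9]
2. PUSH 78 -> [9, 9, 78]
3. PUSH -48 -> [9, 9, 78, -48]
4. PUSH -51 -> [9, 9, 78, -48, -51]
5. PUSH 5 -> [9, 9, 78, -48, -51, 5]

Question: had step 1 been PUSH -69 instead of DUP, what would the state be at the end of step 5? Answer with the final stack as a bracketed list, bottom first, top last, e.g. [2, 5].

(re-executing from step 1 with the substitution; state before step 1: [9])
1. PUSH -69 -> [9, -69]
2. PUSH 78 -> [9, -69, 78]
3. PUSH -48 -> [9, -69, 78, -48]
4. PUSH -51 -> [9, -69, 78, -48, -51]
5. PUSH 5 -> [9, -69, 78, -48, -51, 5]

[9, -69, 78, -48, -51, 5]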